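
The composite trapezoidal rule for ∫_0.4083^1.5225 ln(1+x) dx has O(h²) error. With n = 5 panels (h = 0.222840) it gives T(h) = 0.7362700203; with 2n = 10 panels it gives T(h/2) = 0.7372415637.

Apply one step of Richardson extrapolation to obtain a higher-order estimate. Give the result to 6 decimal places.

r = 2: numerator weight 4, denominator 3.
4·0.7372415637 = 2.9489662548; 2.9489662548 − 0.7362700203 = 2.2126962345
Extrapolated: 2.2126962345 / 3 = 0.7375654115
Gap between inputs: 9.715e-04; correction applied: +0.0003238478.

0.737565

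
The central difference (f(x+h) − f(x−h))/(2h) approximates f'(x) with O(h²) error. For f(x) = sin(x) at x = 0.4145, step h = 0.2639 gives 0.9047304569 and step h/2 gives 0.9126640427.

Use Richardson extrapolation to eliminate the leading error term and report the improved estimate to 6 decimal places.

0.915309

Order 2 gives 2^r = 4 and 2^r − 1 = 3.
A(h/2) − A(h) = 0.9126640427 − 0.9047304569 = 0.0079335858
Divide by 2^2 − 1 = 3: 0.0079335858/3 = 0.0026445286
R = 0.9126640427 + 0.0026445286 = 0.9153085713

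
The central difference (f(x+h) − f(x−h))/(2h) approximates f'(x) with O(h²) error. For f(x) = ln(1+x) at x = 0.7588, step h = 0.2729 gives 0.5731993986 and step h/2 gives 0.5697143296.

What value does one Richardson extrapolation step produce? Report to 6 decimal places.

0.568553

r = 2: numerator weight 4, denominator 3.
4 × 0.5697143296 = 2.2788573184; 2.2788573184 − 0.5731993986 = 1.7056579198
Extrapolated: 1.7056579198 / 3 = 0.5685526399
Correction |R − A(h/2)| = 1.162e-03; gap |A(h/2) − A(h)| = 3.485e-03.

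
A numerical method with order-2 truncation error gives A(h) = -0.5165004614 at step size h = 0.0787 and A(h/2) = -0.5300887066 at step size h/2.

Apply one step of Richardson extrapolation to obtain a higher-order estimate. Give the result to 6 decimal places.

-0.534618

Leading term ∝ h^2; use weight 4 = 2^2.
Weighted: (-2.1203548264) − (-0.5165004614) = -1.6038543650
Divide by 2^2 − 1 = 3.
R = (-1.6038543650)/3 = -0.5346181217
Shift from A(h/2): −0.0045294151.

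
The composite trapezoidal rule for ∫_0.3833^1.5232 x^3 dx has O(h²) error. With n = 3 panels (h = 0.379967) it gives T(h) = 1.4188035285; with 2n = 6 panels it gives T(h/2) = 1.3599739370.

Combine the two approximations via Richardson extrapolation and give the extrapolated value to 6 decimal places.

1.340364

Leading term ∝ h^2; use weight 4 = 2^2.
Top: 4(1.3599739370) − (1.4188035285) = 4.0210922195
Denominator 4 − 1 = 3.
4.0210922195 ÷ 3 = 1.3403640732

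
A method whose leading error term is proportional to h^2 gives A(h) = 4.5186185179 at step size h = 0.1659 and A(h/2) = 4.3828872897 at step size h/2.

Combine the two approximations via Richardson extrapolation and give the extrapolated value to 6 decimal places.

Method order is 2; weight 2^2 = 4.
Weighted: 17.5315491588 − 4.5186185179 = 13.0129306409
Denominator 4 − 1 = 3.
Result: 4.3376435470

4.337644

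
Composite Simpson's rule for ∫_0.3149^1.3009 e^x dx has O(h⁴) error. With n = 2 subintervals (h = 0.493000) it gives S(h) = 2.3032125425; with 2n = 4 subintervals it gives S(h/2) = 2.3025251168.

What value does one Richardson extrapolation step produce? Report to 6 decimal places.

r = 4, so 2^r = 16.
16*2.3025251168 = 36.8404018688; 36.8404018688 − 2.3032125425 = 34.5371893263
R = 34.5371893263/15 = 2.3024792884
Gap between inputs: 6.874e-04; correction applied: −0.0000458284.

2.302479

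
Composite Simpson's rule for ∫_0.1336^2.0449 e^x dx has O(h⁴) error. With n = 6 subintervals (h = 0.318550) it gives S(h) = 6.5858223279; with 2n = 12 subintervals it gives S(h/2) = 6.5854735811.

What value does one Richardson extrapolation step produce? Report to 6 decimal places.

With r = 4 the leading error scales as h^4, so the weight is 2^4 = 16.
16*6.5854735811 = 105.3675772976; 105.3675772976 − 6.5858223279 = 98.7817549697
Divide by 2^4 − 1 = 15.
(16*6.5854735811 − 6.5858223279)/(16 − 1) = 6.5854503313

6.585450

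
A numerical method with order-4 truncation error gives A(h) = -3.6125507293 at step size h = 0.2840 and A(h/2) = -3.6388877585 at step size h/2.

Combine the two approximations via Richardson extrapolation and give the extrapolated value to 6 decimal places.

Leading term ∝ h^4; use weight 16 = 2^4.
16*(-3.6388877585) = -58.2222041360; subtract (-3.6125507293) → -54.6096534067
(-54.6096534067) ÷ 15 = -3.6406435604
Correction |R − A(h/2)| = 1.756e-03; gap |A(h/2) − A(h)| = 2.634e-02.

-3.640644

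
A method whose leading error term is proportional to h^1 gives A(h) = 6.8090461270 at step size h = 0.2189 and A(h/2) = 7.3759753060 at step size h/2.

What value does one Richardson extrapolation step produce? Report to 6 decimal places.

7.942904

r = 1: numerator weight 2, denominator 1.
Top: 2(7.3759753060) − (6.8090461270) = 7.9429044850
Denominator 2 − 1 = 1.
Extrapolated: 7.9429044850 / 1 = 7.9429044850
Gap between inputs: 5.669e-01; correction applied: +0.5669291790.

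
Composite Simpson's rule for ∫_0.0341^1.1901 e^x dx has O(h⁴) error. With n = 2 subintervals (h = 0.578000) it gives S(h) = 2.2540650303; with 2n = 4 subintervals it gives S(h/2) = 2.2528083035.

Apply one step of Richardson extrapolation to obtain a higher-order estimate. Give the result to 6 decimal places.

2.252725

The method has order 4: 2^4 = 16.
Numerator 16×A(h/2) − A(h) = 16×2.2528083035 − 2.2540650303 = 33.7908678257
Denominator 16 − 1 = 15.
(16×2.2528083035 − 2.2540650303)/(16 − 1) = 2.2527245217
Gap between inputs: 1.257e-03; correction applied: −0.0000837818.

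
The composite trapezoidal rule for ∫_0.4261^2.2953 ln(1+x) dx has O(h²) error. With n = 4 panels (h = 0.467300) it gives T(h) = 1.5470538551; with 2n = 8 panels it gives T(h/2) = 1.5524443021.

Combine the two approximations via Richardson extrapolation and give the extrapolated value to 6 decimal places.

Error is O(h^2); halving h shrinks it by 2^2 = 4.
4*1.5524443021 = 6.2097772084; subtract 1.5470538551 → 4.6627233533
Divide by 2^2 − 1 = 3.
4.6627233533 ÷ 3 = 1.5542411178
Shift from A(h/2): +0.0017968157.

1.554241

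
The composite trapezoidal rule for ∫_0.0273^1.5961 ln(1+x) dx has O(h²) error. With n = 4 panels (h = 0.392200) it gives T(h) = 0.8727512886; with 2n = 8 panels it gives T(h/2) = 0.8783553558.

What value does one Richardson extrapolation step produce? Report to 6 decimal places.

The method has order 2: 2^2 = 4.
Top: 4(0.8783553558) − (0.8727512886) = 2.6406701346
Extrapolated: 2.6406701346 / 3 = 0.8802233782
Shift from A(h/2): +0.0018680224.

0.880223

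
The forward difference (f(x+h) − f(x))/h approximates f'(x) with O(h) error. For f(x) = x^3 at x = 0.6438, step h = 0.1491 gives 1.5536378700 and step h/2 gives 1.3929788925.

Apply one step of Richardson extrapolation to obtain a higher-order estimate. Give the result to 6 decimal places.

Order 1 gives 2^r = 2 and 2^r − 1 = 1.
Weighted: 2.7859577850 − 1.5536378700 = 1.2323199150
Extrapolated: 1.2323199150 / 1 = 1.2323199150

1.232320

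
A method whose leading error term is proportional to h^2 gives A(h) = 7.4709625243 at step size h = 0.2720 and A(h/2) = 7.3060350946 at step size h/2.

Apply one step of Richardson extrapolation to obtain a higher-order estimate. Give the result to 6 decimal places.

Leading term ∝ h^2; use weight 4 = 2^2.
Numerator 4·A(h/2) − A(h) = 4·7.3060350946 − 7.4709625243 = 21.7531778541
R = 21.7531778541/3 = 7.2510592847
Gap between inputs: 1.649e-01; correction applied: −0.0549758099.

7.251059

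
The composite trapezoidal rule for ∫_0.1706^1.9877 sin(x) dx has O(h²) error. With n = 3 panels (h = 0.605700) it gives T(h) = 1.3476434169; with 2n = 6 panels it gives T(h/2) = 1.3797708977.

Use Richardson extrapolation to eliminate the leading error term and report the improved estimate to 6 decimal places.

1.390480

Error is O(h^2); halving h shrinks it by 2^2 = 4.
Numerator 4×A(h/2) − A(h) = 4×1.3797708977 − 1.3476434169 = 4.1714401739
R = 4.1714401739/3 = 1.3904800580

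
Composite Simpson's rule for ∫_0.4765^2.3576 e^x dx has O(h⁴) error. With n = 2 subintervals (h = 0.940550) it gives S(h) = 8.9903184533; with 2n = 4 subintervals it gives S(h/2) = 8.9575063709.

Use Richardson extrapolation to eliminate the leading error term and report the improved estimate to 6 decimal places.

8.955319

The method has order 4: 2^4 = 16.
Top: 16(8.9575063709) − (8.9903184533) = 134.3297834811
(16*8.9575063709 − 8.9903184533)/(16 − 1) = 8.9553188987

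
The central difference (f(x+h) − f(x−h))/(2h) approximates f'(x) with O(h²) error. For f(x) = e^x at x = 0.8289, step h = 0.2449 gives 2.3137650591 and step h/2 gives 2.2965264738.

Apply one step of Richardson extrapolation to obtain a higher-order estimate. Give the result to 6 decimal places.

2.290780

r = 2, so 2^r = 4.
4*2.2965264738 = 9.1861058952; subtract 2.3137650591 → 6.8723408361
(4*2.2965264738 − 2.3137650591)/(4 − 1) = 2.2907802787
Shift from A(h/2): −0.0057461951.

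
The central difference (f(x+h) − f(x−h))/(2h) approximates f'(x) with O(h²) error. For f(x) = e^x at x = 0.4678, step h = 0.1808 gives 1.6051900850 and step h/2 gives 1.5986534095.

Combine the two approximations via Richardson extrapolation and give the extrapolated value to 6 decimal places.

1.596475

r = 2, so 2^r = 4.
Weighted: 6.3946136380 − 1.6051900850 = 4.7894235530
Extrapolated: 4.7894235530 / 3 = 1.5964745177
Shift from A(h/2): −0.0021788918.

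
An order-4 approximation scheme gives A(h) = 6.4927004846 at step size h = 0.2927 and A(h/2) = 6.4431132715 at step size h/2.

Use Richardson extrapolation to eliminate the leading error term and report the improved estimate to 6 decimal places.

The method has order 4: 2^4 = 16.
2^4 × A(h/2) = 103.0898123440; minus A(h) gives 96.5971118594.
(16 × 6.4431132715 − 6.4927004846)/(16 − 1) = 6.4398074573

6.439807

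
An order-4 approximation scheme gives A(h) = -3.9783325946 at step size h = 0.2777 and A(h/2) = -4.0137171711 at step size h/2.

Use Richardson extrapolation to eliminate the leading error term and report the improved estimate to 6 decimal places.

-4.016076

Method order is 4; weight 2^4 = 16.
A(h/2) − A(h) = -4.0137171711 − (-3.9783325946) = -0.0353845765
Divide by 2^4 − 1 = 15: (-0.0353845765)/15 = -0.0023589718
R = -4.0137171711 − 0.0023589718 = -4.0160761429
Shift from A(h/2): −0.0023589718.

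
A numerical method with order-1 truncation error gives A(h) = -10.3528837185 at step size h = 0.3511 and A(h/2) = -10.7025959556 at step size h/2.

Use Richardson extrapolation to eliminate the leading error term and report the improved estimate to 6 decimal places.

Error is O(h^1); halving h shrinks it by 2^1 = 2.
2 × (-10.7025959556) = -21.4051919112; (-21.4051919112) − (-10.3528837185) = -11.0523081927
Denominator 2 − 1 = 1.
Result: -11.0523081927

-11.052308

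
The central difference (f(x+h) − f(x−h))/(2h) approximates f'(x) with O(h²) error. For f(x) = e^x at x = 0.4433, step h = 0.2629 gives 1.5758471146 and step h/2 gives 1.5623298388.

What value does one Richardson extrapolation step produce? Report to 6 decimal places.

Leading term ∝ h^2; use weight 4 = 2^2.
Numerator 4·A(h/2) − A(h) = 4·1.5623298388 − 1.5758471146 = 4.6734722406
4.6734722406 ÷ 3 = 1.5578240802

1.557824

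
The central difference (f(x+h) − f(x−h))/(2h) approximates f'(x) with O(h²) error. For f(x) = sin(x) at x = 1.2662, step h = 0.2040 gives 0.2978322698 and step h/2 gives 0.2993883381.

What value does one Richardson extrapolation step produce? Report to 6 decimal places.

0.299907

Order 2 gives 2^r = 4 and 2^r − 1 = 3.
Top: 4(0.2993883381) − (0.2978322698) = 0.8997210826
Divide by 2^2 − 1 = 3.
Extrapolated: 0.8997210826 / 3 = 0.2999070275
Correction |R − A(h/2)| = 5.187e-04; gap |A(h/2) − A(h)| = 1.556e-03.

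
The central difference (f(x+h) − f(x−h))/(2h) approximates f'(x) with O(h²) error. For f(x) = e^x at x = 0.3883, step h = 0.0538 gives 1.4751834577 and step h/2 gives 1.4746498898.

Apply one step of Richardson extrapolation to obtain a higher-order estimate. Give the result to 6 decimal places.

r = 2: numerator weight 4, denominator 3.
Difference of the inputs: 1.4746498898 − 1.4751834577 = -0.0005335679
Divide by 2^2 − 1 = 3: (-0.0005335679)/3 = -0.0001778560
R = 1.4746498898 − 0.0001778560 = 1.4744720338
Shift from A(h/2): −0.0001778560.

1.474472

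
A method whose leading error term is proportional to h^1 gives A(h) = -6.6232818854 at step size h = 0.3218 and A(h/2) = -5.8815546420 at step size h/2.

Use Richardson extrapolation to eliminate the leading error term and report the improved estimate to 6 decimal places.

Method order is 1; weight 2^1 = 2.
Numerator 2*A(h/2) − A(h) = 2*(-5.8815546420) − (-6.6232818854) = -5.1398273986
(-5.1398273986) ÷ 1 = -5.1398273986

-5.139827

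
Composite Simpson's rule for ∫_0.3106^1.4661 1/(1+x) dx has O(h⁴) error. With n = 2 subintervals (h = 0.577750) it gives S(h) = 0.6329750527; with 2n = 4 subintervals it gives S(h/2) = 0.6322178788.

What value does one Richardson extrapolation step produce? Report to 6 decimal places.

0.632167

Order 4 gives 2^r = 16 and 2^r − 1 = 15.
Top: 16(0.6322178788) − (0.6329750527) = 9.4825110081
Extrapolated: 9.4825110081 / 15 = 0.6321674005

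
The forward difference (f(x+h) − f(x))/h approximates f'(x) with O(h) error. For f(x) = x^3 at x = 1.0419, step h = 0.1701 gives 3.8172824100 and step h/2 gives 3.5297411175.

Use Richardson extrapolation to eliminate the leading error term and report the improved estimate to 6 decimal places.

3.242200

Error is O(h^1); halving h shrinks it by 2^1 = 2.
2 × 3.5297411175 = 7.0594822350; subtract 3.8172824100 → 3.2421998250
R = 3.2421998250/1 = 3.2421998250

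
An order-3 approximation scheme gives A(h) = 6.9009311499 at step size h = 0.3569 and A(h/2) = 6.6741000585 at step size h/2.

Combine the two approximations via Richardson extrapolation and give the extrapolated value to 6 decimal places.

Method order is 3; weight 2^3 = 8.
8*6.6741000585 = 53.3928004680; 53.3928004680 − 6.9009311499 = 46.4918693181
Divide by 2^3 − 1 = 7.
Extrapolated: 46.4918693181 / 7 = 6.6416956169
Shift from A(h/2): −0.0324044416.

6.641696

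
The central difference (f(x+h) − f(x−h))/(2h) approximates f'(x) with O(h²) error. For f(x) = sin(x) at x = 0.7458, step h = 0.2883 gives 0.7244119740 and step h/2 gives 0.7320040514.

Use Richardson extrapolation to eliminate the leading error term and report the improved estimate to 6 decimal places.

r = 2: numerator weight 4, denominator 3.
Difference of the inputs: 0.7320040514 − 0.7244119740 = 0.0075920774
Divide by 2^2 − 1 = 3: 0.0075920774/3 = 0.0025306925
R = A(h/2) + (A(h/2) − A(h))/3 = 0.7320040514 + 0.0025306925 = 0.7345347439

0.734535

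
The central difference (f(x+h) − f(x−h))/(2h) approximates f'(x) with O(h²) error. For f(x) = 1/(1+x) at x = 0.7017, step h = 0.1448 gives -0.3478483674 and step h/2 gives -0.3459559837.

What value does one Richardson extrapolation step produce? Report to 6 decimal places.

r = 2: numerator weight 4, denominator 3.
Top: 4(-0.3459559837) − (-0.3478483674) = -1.0359755674
(-1.0359755674) ÷ 3 = -0.3453251891

-0.345325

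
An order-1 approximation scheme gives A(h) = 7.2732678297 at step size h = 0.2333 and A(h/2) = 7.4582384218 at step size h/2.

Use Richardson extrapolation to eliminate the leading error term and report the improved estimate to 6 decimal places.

7.643209

Order 1 gives 2^r = 2 and 2^r − 1 = 1.
2×7.4582384218 = 14.9164768436; subtract 7.2732678297 → 7.6432090139
R = 7.6432090139/1 = 7.6432090139
Gap between inputs: 1.850e-01; correction applied: +0.1849705921.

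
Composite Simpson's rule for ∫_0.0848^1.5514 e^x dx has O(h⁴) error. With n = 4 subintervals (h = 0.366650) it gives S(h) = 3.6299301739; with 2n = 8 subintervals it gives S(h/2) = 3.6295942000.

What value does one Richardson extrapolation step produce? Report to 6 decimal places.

3.629572

Error is O(h^4); halving h shrinks it by 2^4 = 16.
16 × 3.6295942000 = 58.0735072000; subtract 3.6299301739 → 54.4435770261
Divide by 2^4 − 1 = 15.
Extrapolated: 54.4435770261 / 15 = 3.6295718017
Gap between inputs: 3.360e-04; correction applied: −0.0000223983.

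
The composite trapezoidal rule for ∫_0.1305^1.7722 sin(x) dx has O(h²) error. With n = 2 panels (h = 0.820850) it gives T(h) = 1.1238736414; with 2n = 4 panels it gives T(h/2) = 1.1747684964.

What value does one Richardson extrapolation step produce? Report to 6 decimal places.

1.191733

Error is O(h^2); halving h shrinks it by 2^2 = 4.
Weighted: 4.6990739856 − 1.1238736414 = 3.5752003442
Divide by 2^2 − 1 = 3.
So the Richardson estimate is 1.1917334481.
Correction |R − A(h/2)| = 1.696e-02; gap |A(h/2) − A(h)| = 5.089e-02.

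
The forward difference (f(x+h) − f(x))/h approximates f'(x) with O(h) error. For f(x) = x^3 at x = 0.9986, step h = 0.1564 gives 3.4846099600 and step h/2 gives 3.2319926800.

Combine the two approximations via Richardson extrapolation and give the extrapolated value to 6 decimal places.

Method order is 1; weight 2^1 = 2.
2*3.2319926800 = 6.4639853600; 6.4639853600 − 3.4846099600 = 2.9793754000
Divide by 2^1 − 1 = 1.
Result: 2.9793754000
Correction |R − A(h/2)| = 2.526e-01; gap |A(h/2) − A(h)| = 2.526e-01.

2.979375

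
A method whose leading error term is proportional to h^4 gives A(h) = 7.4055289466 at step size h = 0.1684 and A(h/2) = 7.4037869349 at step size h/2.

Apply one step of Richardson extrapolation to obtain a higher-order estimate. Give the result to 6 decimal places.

7.403671

r = 4: numerator weight 16, denominator 15.
Top: 16(7.4037869349) − (7.4055289466) = 111.0550620118
111.0550620118 ÷ 15 = 7.4036708008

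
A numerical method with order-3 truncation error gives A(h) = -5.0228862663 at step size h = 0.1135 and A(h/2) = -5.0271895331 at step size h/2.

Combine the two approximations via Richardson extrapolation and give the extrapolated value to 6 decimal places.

With r = 3 the leading error scales as h^3, so the weight is 2^3 = 8.
8 × (-5.0271895331) = -40.2175162648; subtract (-5.0228862663) → -35.1946299985
Divide by 2^3 − 1 = 7.
Result: -5.0278042855
Gap between inputs: 4.303e-03; correction applied: −0.0006147524.

-5.027804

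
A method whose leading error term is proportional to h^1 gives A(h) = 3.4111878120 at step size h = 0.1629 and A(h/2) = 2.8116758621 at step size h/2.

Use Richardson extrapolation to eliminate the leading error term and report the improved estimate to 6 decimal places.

Method order is 1; weight 2^1 = 2.
2 × 2.8116758621 − 3.4111878120 = 2.2121639122
R = 2.2121639122/1 = 2.2121639122
Gap between inputs: 5.995e-01; correction applied: −0.5995119499.

2.212164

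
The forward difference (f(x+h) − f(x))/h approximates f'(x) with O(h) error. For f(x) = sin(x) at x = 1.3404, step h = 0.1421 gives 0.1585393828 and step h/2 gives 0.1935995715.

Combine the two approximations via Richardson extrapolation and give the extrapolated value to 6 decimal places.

0.228660

Order 1 gives 2^r = 2 and 2^r − 1 = 1.
2^1×A(h/2) = 0.3871991430; minus A(h) gives 0.2286597602.
R = 0.2286597602/1 = 0.2286597602
Correction |R − A(h/2)| = 3.506e-02; gap |A(h/2) − A(h)| = 3.506e-02.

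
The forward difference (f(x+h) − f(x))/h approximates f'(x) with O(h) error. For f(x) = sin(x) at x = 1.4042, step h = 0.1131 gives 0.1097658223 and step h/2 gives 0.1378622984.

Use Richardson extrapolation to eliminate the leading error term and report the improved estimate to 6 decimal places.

Error is O(h^1); halving h shrinks it by 2^1 = 2.
2 × 0.1378622984 = 0.2757245968; subtract 0.1097658223 → 0.1659587745
Denominator 2 − 1 = 1.
R = 0.1659587745/1 = 0.1659587745

0.165959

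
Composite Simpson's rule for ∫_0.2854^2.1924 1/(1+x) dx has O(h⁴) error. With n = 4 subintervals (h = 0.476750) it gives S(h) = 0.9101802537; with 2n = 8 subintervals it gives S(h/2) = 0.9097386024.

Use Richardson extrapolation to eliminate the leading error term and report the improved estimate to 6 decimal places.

With r = 4 the leading error scales as h^4, so the weight is 2^4 = 16.
16·0.9097386024 = 14.5558176384; subtract 0.9101802537 → 13.6456373847
Denominator 16 − 1 = 15.
(16·0.9097386024 − 0.9101802537)/(16 − 1) = 0.9097091590
Shift from A(h/2): −0.0000294434.

0.909709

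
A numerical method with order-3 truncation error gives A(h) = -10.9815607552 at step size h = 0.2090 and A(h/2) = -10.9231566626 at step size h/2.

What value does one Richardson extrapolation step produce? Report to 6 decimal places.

The method has order 3: 2^3 = 8.
Top: 8(-10.9231566626) − (-10.9815607552) = -76.4036925456
Denominator 8 − 1 = 7.
Result: -10.9148132208

-10.914813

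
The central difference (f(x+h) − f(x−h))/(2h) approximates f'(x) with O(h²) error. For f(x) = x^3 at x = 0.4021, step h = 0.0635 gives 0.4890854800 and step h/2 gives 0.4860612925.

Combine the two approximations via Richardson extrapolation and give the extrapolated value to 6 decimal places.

r = 2, so 2^r = 4.
2^2*A(h/2) = 1.9442451700; minus A(h) gives 1.4551596900.
(4*0.4860612925 − 0.4890854800)/(4 − 1) = 0.4850532300

0.485053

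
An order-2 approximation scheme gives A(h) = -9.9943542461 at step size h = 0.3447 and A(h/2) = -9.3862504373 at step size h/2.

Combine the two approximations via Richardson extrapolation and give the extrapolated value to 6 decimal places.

-9.183549

Method order is 2; weight 2^2 = 4.
Top: 4(-9.3862504373) − (-9.9943542461) = -27.5506475031
Divide by 2^2 − 1 = 3.
(4×(-9.3862504373) − (-9.9943542461))/(4 − 1) = -9.1835491677
Shift from A(h/2): +0.2027012696.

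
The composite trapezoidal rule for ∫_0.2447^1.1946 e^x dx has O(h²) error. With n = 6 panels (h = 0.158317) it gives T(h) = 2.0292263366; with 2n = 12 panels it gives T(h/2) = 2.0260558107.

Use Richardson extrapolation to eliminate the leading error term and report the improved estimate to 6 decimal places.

r = 2, so 2^r = 4.
4·2.0260558107 = 8.1042232428; subtract 2.0292263366 → 6.0749969062
Denominator 4 − 1 = 3.
Extrapolated: 6.0749969062 / 3 = 2.0249989687
Correction |R − A(h/2)| = 1.057e-03; gap |A(h/2) − A(h)| = 3.171e-03.

2.024999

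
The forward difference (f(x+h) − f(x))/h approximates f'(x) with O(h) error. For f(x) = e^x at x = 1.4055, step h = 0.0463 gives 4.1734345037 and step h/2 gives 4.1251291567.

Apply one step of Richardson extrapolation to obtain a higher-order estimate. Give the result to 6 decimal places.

The method has order 1: 2^1 = 2.
2×4.1251291567 − 4.1734345037 = 4.0768238097
Denominator 2 − 1 = 1.
4.0768238097 ÷ 1 = 4.0768238097

4.076824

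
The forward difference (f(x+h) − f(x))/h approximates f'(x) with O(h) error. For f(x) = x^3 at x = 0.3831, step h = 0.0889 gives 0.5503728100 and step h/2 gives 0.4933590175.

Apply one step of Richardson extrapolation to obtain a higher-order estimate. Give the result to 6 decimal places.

r = 1, so 2^r = 2.
2^1·A(h/2) = 0.9867180350; minus A(h) gives 0.4363452250.
Denominator 2 − 1 = 1.
R = 0.4363452250/1 = 0.4363452250
Correction |R − A(h/2)| = 5.701e-02; gap |A(h/2) − A(h)| = 5.701e-02.

0.436345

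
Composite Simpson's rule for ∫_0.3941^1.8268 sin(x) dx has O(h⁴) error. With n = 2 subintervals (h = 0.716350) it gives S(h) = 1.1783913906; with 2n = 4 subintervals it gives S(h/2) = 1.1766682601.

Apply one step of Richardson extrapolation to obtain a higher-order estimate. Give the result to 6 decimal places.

1.176553

Order 4 gives 2^r = 16 and 2^r − 1 = 15.
Weighted: 18.8266921616 − 1.1783913906 = 17.6483007710
Extrapolated: 17.6483007710 / 15 = 1.1765533847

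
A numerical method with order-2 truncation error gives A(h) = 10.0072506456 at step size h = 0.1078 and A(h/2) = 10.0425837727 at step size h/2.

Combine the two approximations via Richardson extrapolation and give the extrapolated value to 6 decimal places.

Leading term ∝ h^2; use weight 4 = 2^2.
4*10.0425837727 = 40.1703350908; 40.1703350908 − 10.0072506456 = 30.1630844452
Denominator 4 − 1 = 3.
30.1630844452 ÷ 3 = 10.0543614817
Gap between inputs: 3.533e-02; correction applied: +0.0117777090.

10.054361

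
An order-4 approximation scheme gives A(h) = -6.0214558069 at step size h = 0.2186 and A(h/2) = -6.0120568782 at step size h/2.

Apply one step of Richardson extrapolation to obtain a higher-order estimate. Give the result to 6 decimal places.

Order 4 gives 2^r = 16 and 2^r − 1 = 15.
Top: 16(-6.0120568782) − (-6.0214558069) = -90.1714542443
Divide by 2^4 − 1 = 15.
So the Richardson estimate is -6.0114302830.

-6.011430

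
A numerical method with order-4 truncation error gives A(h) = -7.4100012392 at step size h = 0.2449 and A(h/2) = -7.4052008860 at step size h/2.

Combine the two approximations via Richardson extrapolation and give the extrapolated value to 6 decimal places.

-7.404881

Leading term ∝ h^4; use weight 16 = 2^4.
16 × (-7.4052008860) − (-7.4100012392) = -111.0732129368
Denominator 16 − 1 = 15.
(-111.0732129368) ÷ 15 = -7.4048808625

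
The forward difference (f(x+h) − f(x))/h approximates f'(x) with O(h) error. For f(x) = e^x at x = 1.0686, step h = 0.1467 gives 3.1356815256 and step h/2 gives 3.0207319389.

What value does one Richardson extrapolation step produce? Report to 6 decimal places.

2.905782

Method order is 1; weight 2^1 = 2.
Top: 2(3.0207319389) − (3.1356815256) = 2.9057823522
2.9057823522 ÷ 1 = 2.9057823522
Correction |R − A(h/2)| = 1.149e-01; gap |A(h/2) − A(h)| = 1.149e-01.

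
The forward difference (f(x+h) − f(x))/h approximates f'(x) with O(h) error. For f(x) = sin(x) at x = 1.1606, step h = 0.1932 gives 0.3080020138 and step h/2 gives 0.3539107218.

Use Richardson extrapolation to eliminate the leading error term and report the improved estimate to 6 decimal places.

0.399819

r = 1: numerator weight 2, denominator 1.
2 × 0.3539107218 = 0.7078214436; subtract 0.3080020138 → 0.3998194298
R = 0.3998194298/1 = 0.3998194298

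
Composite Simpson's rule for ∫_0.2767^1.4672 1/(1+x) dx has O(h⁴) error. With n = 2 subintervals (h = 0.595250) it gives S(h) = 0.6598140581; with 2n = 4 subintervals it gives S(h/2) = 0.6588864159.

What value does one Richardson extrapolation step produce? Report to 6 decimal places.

With r = 4 the leading error scales as h^4, so the weight is 2^4 = 16.
Weighted: 10.5421826544 − 0.6598140581 = 9.8823685963
9.8823685963 ÷ 15 = 0.6588245731

0.658825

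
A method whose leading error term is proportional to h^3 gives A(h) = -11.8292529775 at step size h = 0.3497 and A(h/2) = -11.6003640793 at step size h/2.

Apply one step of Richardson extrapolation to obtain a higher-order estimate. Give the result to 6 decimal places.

With r = 3 the leading error scales as h^3, so the weight is 2^3 = 8.
8*(-11.6003640793) = -92.8029126344; subtract (-11.8292529775) → -80.9736596569
(8*(-11.6003640793) − (-11.8292529775))/(8 − 1) = -11.5676656653
Shift from A(h/2): +0.0326984140.

-11.567666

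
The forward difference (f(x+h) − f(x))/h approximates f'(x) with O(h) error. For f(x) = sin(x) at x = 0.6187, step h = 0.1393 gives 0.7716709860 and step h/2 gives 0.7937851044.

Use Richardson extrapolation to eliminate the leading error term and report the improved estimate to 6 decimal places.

r = 1: numerator weight 2, denominator 1.
A(h/2) − A(h) = 0.7937851044 − 0.7716709860 = 0.0221141184
Correction (A(h/2) − A(h))/(2 − 1) = 0.0221141184/1 = 0.0221141184
R = A(h/2) + (A(h/2) − A(h))/1 = 0.7937851044 + 0.0221141184 = 0.8158992228
Gap between inputs: 2.211e-02; correction applied: +0.0221141184.

0.815899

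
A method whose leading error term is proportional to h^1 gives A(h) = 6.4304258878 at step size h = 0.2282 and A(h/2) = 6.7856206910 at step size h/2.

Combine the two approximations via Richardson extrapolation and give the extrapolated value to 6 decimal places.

7.140815

With r = 1 the leading error scales as h^1, so the weight is 2^1 = 2.
Numerator 2*A(h/2) − A(h) = 2*6.7856206910 − 6.4304258878 = 7.1408154942
Denominator 2 − 1 = 1.
Result: 7.1408154942
Gap between inputs: 3.552e-01; correction applied: +0.3551948032.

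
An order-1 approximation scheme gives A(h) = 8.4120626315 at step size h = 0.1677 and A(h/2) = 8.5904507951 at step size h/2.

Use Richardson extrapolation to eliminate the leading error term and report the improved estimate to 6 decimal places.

The method has order 1: 2^1 = 2.
2 × 8.5904507951 = 17.1809015902; subtract 8.4120626315 → 8.7688389587
Divide by 2^1 − 1 = 1.
8.7688389587 ÷ 1 = 8.7688389587
Gap between inputs: 1.784e-01; correction applied: +0.1783881636.

8.768839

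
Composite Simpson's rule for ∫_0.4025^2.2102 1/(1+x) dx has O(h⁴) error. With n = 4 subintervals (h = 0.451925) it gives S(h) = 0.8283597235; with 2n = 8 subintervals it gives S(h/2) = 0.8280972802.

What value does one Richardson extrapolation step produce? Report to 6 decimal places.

0.828080

r = 4: numerator weight 16, denominator 15.
Difference of the inputs: 0.8280972802 − 0.8283597235 = -0.0002624433
Divide by 2^4 − 1 = 15: (-0.0002624433)/15 = -0.0000174962
R = 0.8280972802 − 0.0000174962 = 0.8280797840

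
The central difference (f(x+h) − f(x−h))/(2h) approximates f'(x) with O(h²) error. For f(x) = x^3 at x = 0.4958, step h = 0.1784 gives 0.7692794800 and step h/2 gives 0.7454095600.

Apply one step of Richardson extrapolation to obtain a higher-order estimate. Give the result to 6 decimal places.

0.737453

Error is O(h^2); halving h shrinks it by 2^2 = 4.
Difference of the inputs: 0.7454095600 − 0.7692794800 = -0.0238699200
Divide by 2^2 − 1 = 3: (-0.0238699200)/3 = -0.0079566400
R = 0.7454095600 − 0.0079566400 = 0.7374529200
Gap between inputs: 2.387e-02; correction applied: −0.0079566400.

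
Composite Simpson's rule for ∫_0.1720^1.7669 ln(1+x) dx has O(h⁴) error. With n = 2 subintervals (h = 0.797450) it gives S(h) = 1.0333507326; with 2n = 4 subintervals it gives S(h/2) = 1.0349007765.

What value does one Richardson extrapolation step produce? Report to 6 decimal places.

1.035004

Error is O(h^4); halving h shrinks it by 2^4 = 16.
16*1.0349007765 = 16.5584124240; 16.5584124240 − 1.0333507326 = 15.5250616914
Extrapolated: 15.5250616914 / 15 = 1.0350041128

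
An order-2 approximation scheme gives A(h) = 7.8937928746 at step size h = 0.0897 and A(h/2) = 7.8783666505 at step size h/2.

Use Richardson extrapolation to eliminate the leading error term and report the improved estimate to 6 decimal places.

With r = 2 the leading error scales as h^2, so the weight is 2^2 = 4.
4·7.8783666505 = 31.5134666020; subtract 7.8937928746 → 23.6196737274
23.6196737274 ÷ 3 = 7.8732245758
Correction |R − A(h/2)| = 5.142e-03; gap |A(h/2) − A(h)| = 1.543e-02.

7.873225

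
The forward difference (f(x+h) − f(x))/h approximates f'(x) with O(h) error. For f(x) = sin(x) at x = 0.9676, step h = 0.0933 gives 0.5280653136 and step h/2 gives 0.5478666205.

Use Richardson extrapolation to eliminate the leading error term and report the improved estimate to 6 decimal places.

The method has order 1: 2^1 = 2.
Difference of the inputs: 0.5478666205 − 0.5280653136 = 0.0198013069
Correction (A(h/2) − A(h))/(2 − 1) = 0.0198013069/1 = 0.0198013069
R = A(h/2) + (A(h/2) − A(h))/1 = 0.5478666205 + 0.0198013069 = 0.5676679274
Gap between inputs: 1.980e-02; correction applied: +0.0198013069.

0.567668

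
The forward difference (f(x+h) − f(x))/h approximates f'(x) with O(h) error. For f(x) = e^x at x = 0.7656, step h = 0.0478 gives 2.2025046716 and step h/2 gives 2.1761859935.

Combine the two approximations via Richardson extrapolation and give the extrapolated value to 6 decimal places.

2.149867

The method has order 1: 2^1 = 2.
Numerator 2 × A(h/2) − A(h) = 2 × 2.1761859935 − 2.2025046716 = 2.1498673154
R = 2.1498673154/1 = 2.1498673154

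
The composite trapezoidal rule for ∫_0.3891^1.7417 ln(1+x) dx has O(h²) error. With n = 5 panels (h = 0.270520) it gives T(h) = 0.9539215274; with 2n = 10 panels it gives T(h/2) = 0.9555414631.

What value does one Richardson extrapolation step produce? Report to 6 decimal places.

r = 2, so 2^r = 4.
Difference of the inputs: 0.9555414631 − 0.9539215274 = 0.0016199357
Divide by 2^2 − 1 = 3: 0.0016199357/3 = 0.0005399786
R = 0.9555414631 + 0.0005399786 = 0.9560814417
Shift from A(h/2): +0.0005399786.

0.956081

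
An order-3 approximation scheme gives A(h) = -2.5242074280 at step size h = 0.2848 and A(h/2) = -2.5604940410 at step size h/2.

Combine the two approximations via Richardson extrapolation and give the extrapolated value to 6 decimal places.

-2.565678

Leading term ∝ h^3; use weight 8 = 2^3.
Top: 8(-2.5604940410) − (-2.5242074280) = -17.9597449000
R = (-17.9597449000)/7 = -2.5656778429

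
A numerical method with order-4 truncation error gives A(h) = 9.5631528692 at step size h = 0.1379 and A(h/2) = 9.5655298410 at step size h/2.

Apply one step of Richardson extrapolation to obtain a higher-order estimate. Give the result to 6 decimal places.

9.565688

r = 4: numerator weight 16, denominator 15.
Weighted: 153.0484774560 − 9.5631528692 = 143.4853245868
Denominator 16 − 1 = 15.
Result: 9.5656883058
Gap between inputs: 2.377e-03; correction applied: +0.0001584648.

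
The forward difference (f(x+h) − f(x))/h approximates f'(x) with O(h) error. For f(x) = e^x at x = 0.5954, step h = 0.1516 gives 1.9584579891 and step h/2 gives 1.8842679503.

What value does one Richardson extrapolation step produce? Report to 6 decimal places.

The method has order 1: 2^1 = 2.
Weighted: 3.7685359006 − 1.9584579891 = 1.8100779115
Denominator 2 − 1 = 1.
1.8100779115 ÷ 1 = 1.8100779115

1.810078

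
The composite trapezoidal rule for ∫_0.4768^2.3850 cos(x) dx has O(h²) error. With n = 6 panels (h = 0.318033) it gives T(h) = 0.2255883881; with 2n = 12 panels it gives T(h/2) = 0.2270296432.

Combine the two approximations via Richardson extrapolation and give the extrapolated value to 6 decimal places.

r = 2: numerator weight 4, denominator 3.
4*0.2270296432 − 0.2255883881 = 0.6825301847
Divide by 2^2 − 1 = 3.
Result: 0.2275100616

0.227510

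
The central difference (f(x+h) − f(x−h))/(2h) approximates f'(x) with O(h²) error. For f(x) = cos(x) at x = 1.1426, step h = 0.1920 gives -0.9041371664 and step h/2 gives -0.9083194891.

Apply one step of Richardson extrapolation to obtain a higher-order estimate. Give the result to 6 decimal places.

Error is O(h^2); halving h shrinks it by 2^2 = 4.
Numerator 4×A(h/2) − A(h) = 4×(-0.9083194891) − (-0.9041371664) = -2.7291407900
(4×(-0.9083194891) − (-0.9041371664))/(4 − 1) = -0.9097135967
Gap between inputs: 4.182e-03; correction applied: −0.0013941076.

-0.909714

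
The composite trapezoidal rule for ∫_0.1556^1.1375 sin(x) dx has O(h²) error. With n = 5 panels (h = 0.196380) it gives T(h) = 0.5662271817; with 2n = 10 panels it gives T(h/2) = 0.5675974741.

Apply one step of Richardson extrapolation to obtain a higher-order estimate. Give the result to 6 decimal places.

0.568054

Method order is 2; weight 2^2 = 4.
Numerator 4*A(h/2) − A(h) = 4*0.5675974741 − 0.5662271817 = 1.7041627147
1.7041627147 ÷ 3 = 0.5680542382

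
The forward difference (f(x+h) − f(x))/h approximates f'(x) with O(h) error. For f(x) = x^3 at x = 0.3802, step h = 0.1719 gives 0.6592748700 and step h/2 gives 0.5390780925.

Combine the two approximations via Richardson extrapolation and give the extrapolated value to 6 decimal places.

Order 1 gives 2^r = 2 and 2^r − 1 = 1.
2×0.5390780925 = 1.0781561850; subtract 0.6592748700 → 0.4188813150
(2×0.5390780925 − 0.6592748700)/(2 − 1) = 0.4188813150

0.418881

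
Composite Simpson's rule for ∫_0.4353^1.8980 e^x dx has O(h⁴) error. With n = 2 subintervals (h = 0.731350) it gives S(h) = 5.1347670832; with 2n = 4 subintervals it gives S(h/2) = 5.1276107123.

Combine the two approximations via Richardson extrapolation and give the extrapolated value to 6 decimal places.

5.127134

r = 4: numerator weight 16, denominator 15.
2^4*A(h/2) = 82.0417713968; minus A(h) gives 76.9070043136.
Denominator 16 − 1 = 15.
So the Richardson estimate is 5.1271336209.
Shift from A(h/2): −0.0004770914.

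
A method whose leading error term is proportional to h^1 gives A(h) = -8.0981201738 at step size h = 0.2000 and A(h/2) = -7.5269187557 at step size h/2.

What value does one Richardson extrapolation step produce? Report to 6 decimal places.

-6.955717

r = 1: numerator weight 2, denominator 1.
Difference of the inputs: -7.5269187557 − (-8.0981201738) = 0.5712014181
Divide by 2^1 − 1 = 1: 0.5712014181/1 = 0.5712014181
R = A(h/2) + (A(h/2) − A(h))/1 = -7.5269187557 + 0.5712014181 = -6.9557173376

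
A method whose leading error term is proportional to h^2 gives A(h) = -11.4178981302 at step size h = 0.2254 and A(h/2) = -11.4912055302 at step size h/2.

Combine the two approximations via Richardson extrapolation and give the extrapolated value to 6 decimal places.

-11.515641

r = 2: numerator weight 4, denominator 3.
Numerator 4·A(h/2) − A(h) = 4·(-11.4912055302) − (-11.4178981302) = -34.5469239906
Denominator 4 − 1 = 3.
R = (-34.5469239906)/3 = -11.5156413302
Gap between inputs: 7.331e-02; correction applied: −0.0244358000.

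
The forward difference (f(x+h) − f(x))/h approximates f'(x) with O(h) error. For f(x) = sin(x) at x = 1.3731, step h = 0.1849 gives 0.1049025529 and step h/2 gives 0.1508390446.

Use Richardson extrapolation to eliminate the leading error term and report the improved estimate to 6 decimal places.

Error is O(h^1); halving h shrinks it by 2^1 = 2.
Numerator 2×A(h/2) − A(h) = 2×0.1508390446 − 0.1049025529 = 0.1967755363
Extrapolated: 0.1967755363 / 1 = 0.1967755363

0.196776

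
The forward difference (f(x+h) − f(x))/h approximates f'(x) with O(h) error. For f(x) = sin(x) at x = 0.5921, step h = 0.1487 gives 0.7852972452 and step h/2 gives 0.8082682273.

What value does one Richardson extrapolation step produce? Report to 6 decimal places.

Method order is 1; weight 2^1 = 2.
Top: 2(0.8082682273) − (0.7852972452) = 0.8312392094
Denominator 2 − 1 = 1.
(2·0.8082682273 − 0.7852972452)/(2 − 1) = 0.8312392094
Gap between inputs: 2.297e-02; correction applied: +0.0229709821.

0.831239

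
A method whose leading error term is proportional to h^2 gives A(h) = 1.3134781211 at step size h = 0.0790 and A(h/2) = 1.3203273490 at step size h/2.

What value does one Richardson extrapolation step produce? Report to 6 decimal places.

1.322610

With r = 2 the leading error scales as h^2, so the weight is 2^2 = 4.
2^2 × A(h/2) = 5.2813093960; minus A(h) gives 3.9678312749.
Divide by 2^2 − 1 = 3.
(4 × 1.3203273490 − 1.3134781211)/(4 − 1) = 1.3226104250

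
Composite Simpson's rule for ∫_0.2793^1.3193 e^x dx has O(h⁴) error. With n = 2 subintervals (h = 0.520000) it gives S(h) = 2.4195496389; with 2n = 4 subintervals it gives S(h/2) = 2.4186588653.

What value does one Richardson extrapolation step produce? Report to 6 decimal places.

Order 4 gives 2^r = 16 and 2^r − 1 = 15.
Numerator 16*A(h/2) − A(h) = 16*2.4186588653 − 2.4195496389 = 36.2789922059
Extrapolated: 36.2789922059 / 15 = 2.4185994804

2.418599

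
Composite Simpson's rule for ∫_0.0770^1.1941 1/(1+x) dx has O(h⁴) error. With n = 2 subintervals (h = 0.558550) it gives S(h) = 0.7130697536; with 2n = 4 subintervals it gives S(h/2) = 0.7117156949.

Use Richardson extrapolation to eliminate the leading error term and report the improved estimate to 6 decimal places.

0.711625

r = 4: numerator weight 16, denominator 15.
16*0.7117156949 = 11.3874511184; 11.3874511184 − 0.7130697536 = 10.6743813648
(16*0.7117156949 − 0.7130697536)/(16 − 1) = 0.7116254243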